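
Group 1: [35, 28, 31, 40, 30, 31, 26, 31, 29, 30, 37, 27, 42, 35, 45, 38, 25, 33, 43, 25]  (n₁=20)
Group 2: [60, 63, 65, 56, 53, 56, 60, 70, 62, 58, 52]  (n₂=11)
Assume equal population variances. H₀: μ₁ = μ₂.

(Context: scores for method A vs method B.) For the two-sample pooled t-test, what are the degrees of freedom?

df = n₁ + n₂ − 2 = 20 + 11 − 2 = 29

degrees of freedom = 29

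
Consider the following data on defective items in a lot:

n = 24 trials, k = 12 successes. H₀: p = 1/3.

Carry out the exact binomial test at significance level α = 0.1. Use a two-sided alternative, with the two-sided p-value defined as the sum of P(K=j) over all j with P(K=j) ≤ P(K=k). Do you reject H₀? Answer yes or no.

reject H₀: yes

Exact binomial: n=24, k=12, p₀=1/3=0.3333
P(X=j) = C(n,j)·p₀^j·(1−p₀)^(n−j); p = Σ P(X=j) over j with P(X=j) ≤ P(X=12)
p-value (two-sided) = 0.08756
At α=0.1: p < α → reject H₀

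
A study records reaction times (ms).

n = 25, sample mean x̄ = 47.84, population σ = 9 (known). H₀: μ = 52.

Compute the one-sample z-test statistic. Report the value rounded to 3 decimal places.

test statistic = -2.311

SE = σ/√n = 9/√25 = 1.8000
z = (x̄−μ₀)/SE = (47.84−52)/1.8000 = -2.3111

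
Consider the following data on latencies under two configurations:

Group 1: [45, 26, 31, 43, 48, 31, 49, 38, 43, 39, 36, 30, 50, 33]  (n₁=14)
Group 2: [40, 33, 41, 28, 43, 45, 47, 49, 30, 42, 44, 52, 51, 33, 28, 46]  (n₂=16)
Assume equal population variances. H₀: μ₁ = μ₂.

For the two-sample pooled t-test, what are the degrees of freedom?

degrees of freedom = 28

df = n₁ + n₂ − 2 = 14 + 16 − 2 = 28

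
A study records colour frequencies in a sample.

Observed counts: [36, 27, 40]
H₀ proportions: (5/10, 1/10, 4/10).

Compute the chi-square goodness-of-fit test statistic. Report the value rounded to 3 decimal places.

test statistic = 31.777

n = 103; E_i = n·p_i = [51.50, 10.30, 41.20]
χ² = (36−51.50)²/51.50 + (27−10.30)²/10.30 + (40−41.20)²/41.20 = 31.7767
df = 2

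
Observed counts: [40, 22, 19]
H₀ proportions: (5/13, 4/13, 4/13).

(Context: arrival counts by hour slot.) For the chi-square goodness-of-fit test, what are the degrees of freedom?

degrees of freedom = 2

df = k − 1 = 3 − 1 = 2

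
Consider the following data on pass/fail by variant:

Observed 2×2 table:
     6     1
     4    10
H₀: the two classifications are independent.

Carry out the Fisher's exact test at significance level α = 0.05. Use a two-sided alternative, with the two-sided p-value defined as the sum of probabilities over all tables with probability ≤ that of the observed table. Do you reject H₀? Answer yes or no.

Margins: r₁=7, r₂=14, c₁=10, c₂=11, n=21
p_obs = C(7,6)·C(14,4)/C(21,10); sum pmf over tables with pmf ≤ p_obs
p-value (two-sided) = 0.02374
At α=0.05: p < α → reject H₀

reject H₀: yes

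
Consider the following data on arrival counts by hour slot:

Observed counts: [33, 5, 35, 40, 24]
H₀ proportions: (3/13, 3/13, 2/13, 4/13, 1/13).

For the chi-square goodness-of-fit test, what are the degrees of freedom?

df = k − 1 = 5 − 1 = 4

degrees of freedom = 4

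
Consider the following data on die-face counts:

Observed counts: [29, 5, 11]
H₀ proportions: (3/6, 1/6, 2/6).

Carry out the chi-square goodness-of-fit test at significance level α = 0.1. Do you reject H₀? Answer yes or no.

reject H₀: no

n = 45; E_i = n·p_i = [22.50, 7.50, 15.00]
χ² = (29−22.50)²/22.50 + (5−7.50)²/7.50 + (11−15.00)²/15.00 = 3.7778
df = 2
p-value (upper-tail) = 0.15124
At α=0.1: p ≥ α → fail to reject H₀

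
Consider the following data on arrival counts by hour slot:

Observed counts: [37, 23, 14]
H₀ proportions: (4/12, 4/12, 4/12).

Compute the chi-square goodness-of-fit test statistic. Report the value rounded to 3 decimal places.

n = 74; E_i = n·p_i = [24.67, 24.67, 24.67]
χ² = (37−24.67)²/24.67 + (23−24.67)²/24.67 + (14−24.67)²/24.67 = 10.8919
df = 2

test statistic = 10.892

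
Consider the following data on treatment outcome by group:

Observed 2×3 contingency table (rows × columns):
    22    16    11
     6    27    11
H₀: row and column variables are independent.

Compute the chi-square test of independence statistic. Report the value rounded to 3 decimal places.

Row totals [49, 44], col totals [28, 43, 22], n=93
χ² = (22−14.75)²/14.75 + (16−22.66)²/22.66 + (11−11.59)²/11.59 + (6−13.25)²/13.25 + (27−20.34)²/20.34 + (11−10.41)²/10.41 = 11.7219
df = 2

test statistic = 11.722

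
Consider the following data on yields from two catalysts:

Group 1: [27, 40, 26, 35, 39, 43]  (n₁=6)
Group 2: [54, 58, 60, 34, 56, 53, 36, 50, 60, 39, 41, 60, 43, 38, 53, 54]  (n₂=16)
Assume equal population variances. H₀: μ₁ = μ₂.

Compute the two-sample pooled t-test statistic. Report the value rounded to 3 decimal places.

x̄₁=35.000, s₁=7.071, n₁=6
x̄₂=49.312, s₂=9.272, n₂=16
s_p² = [5·7.071² + 15·9.272²]/20 = 76.9719
SE = √(s_p²·(1/6+1/16)) = 4.1999
t = (35.000−49.312)/4.1999 = -3.4078
df = 20

test statistic = -3.408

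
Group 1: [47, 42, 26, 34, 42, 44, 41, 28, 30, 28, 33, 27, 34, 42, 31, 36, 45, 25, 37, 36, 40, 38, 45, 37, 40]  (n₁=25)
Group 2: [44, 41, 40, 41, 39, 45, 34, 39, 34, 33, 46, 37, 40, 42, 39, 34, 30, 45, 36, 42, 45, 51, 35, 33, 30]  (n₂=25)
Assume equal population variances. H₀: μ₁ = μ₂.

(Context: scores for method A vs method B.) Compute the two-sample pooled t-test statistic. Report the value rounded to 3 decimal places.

test statistic = -1.585

x̄₁=36.320, s₁=6.530, n₁=25
x̄₂=39.000, s₂=5.370, n₂=25
s_p² = [24·6.530² + 24·5.370²]/48 = 35.7383
SE = √(s_p²·(1/25+1/25)) = 1.6909
t = (36.320−39.000)/1.6909 = -1.5850
df = 48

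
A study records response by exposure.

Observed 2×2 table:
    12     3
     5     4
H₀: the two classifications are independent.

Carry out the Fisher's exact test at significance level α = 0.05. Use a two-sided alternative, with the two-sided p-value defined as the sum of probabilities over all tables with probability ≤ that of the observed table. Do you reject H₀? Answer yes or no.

Margins: r₁=15, r₂=9, c₁=17, c₂=7, n=24
p_obs = C(15,12)·C(9,5)/C(24,17); sum pmf over tables with pmf ≤ p_obs
p-value (two-sided) = 0.35636
At α=0.05: p ≥ α → fail to reject H₀

reject H₀: no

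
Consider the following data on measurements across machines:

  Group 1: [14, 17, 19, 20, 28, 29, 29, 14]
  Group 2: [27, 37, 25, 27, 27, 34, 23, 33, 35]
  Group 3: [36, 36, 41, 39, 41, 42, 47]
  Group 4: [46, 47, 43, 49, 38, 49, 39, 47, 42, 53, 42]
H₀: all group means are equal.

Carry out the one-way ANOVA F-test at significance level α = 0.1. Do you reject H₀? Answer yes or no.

Group means [21.25, 29.78, 40.29, 45.00], grand mean 34.714
SSB = Σnᵢ(x̄ᵢ−x̄)² = 3050.659; SSW = ΣΣ(x−x̄ᵢ)² = 794.484
MSB = 3050.659/3 = 1016.8862; MSW = 794.484/31 = 25.6285
F = MSB/MSW = 39.6779
df = (3, 31)
p-value (upper-tail) = 0.00000
At α=0.1: p < α → reject H₀

reject H₀: yes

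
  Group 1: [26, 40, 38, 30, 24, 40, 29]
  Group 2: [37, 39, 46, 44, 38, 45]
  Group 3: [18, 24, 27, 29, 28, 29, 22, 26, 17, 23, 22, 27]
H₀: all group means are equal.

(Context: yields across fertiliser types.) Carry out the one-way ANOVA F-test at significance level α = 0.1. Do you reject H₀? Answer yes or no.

reject H₀: yes

Group means [32.43, 41.50, 24.33], grand mean 30.720
SSB = Σnᵢ(x̄ᵢ−x̄)² = 1207.159; SSW = ΣΣ(x−x̄ᵢ)² = 533.881
MSB = 1207.159/2 = 603.5795; MSW = 533.881/22 = 24.2673
F = MSB/MSW = 24.8721
df = (2, 22)
p-value (upper-tail) = 0.00000
At α=0.1: p < α → reject H₀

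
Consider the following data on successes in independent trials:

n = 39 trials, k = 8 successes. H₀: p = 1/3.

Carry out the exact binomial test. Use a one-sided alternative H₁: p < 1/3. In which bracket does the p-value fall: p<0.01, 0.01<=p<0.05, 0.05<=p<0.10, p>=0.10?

p-value bracket: 0.05<=p<0.10

Exact binomial: n=39, k=8, p₀=1/3=0.3333
P(X≤8) from Σ C(n,i)·p₀^i·(1−p₀)^(n−i)
p-value (one-sided, H₁ less) = 0.05914
→ bracket: 0.05<=p<0.10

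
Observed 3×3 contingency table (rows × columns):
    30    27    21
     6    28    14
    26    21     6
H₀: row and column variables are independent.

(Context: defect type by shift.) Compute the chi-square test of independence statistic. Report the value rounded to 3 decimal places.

test statistic = 18.858

Row totals [78, 48, 53], col totals [62, 76, 41], n=179
χ² = (30−27.02)²/27.02 + (27−33.12)²/33.12 + (21−17.87)²/17.87 + (6−16.63)²/16.63 + (28−20.38)²/20.38 + (14−10.99)²/10.99 + (26−18.36)²/18.36 + (21−22.50)²/22.50 + (6−12.14)²/12.14 = 18.8582
df = 4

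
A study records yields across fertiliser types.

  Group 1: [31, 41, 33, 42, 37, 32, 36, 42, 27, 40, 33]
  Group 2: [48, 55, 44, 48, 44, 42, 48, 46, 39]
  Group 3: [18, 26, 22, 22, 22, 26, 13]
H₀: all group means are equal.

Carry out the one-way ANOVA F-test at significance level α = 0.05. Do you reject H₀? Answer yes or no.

reject H₀: yes

Group means [35.82, 46.00, 21.29], grand mean 35.444
SSB = Σnᵢ(x̄ᵢ−x̄)² = 2407.602; SSW = ΣΣ(x−x̄ᵢ)² = 545.065
MSB = 2407.602/2 = 1203.8009; MSW = 545.065/24 = 22.7110
F = MSB/MSW = 53.0051
df = (2, 24)
p-value (upper-tail) = 0.00000
At α=0.05: p < α → reject H₀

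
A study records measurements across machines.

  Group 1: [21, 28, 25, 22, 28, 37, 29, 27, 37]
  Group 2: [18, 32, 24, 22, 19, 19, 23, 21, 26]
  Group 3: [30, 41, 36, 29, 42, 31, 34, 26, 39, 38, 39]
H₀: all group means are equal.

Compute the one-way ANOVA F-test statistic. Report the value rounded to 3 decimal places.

Group means [28.22, 22.67, 35.00], grand mean 29.069
SSB = Σnᵢ(x̄ᵢ−x̄)² = 762.307; SSW = ΣΣ(x−x̄ᵢ)² = 695.556
MSB = 762.307/2 = 381.1533; MSW = 695.556/26 = 26.7521
F = MSB/MSW = 14.2476
df = (2, 26)

test statistic = 14.248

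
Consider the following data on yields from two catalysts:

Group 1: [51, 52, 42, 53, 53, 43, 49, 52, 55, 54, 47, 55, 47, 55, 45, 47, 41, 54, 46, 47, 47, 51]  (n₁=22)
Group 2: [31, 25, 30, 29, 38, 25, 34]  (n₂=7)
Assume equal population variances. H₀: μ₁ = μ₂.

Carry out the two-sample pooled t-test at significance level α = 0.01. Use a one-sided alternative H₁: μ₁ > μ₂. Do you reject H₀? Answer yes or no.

x̄₁=49.364, s₁=4.403, n₁=22
x̄₂=30.286, s₂=4.680, n₂=7
s_p² = [21·4.403² + 6·4.680²]/27 = 19.9452
SE = √(s_p²·(1/22+1/7)) = 1.9380
t = (49.364−30.286)/1.9380 = 9.8440
df = 27
p-value (one-sided, H₁ greater) = 0.00000
At α=0.01: p < α → reject H₀

reject H₀: yes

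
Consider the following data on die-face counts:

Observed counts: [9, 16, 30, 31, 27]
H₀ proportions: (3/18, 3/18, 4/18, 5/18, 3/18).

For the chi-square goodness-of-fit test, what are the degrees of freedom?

df = k − 1 = 5 − 1 = 4

degrees of freedom = 4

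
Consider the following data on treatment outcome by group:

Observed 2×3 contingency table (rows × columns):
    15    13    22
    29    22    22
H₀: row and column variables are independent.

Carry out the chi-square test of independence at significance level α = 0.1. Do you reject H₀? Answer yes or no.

reject H₀: no

Row totals [50, 73], col totals [44, 35, 44], n=123
χ² = (15−17.89)²/17.89 + (13−14.23)²/14.23 + (22−17.89)²/17.89 + (29−26.11)²/26.11 + (22−20.77)²/20.77 + (22−26.11)²/26.11 = 2.5574
df = 2
p-value (upper-tail) = 0.27839
At α=0.1: p ≥ α → fail to reject H₀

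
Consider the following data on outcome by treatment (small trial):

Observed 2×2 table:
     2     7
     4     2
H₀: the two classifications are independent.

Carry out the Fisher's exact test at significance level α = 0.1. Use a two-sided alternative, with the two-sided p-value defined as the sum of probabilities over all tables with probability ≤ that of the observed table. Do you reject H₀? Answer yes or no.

reject H₀: no

Margins: r₁=9, r₂=6, c₁=6, c₂=9, n=15
p_obs = C(9,2)·C(6,4)/C(15,6); sum pmf over tables with pmf ≤ p_obs
p-value (two-sided) = 0.13566
At α=0.1: p ≥ α → fail to reject H₀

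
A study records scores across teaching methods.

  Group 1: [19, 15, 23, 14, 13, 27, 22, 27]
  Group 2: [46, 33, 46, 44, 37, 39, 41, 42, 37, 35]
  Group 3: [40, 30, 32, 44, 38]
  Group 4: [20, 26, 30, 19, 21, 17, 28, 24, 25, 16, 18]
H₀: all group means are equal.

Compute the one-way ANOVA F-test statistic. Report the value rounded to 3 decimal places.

test statistic = 35.157

Group means [20.00, 40.00, 36.80, 22.18], grand mean 29.059
SSB = Σnᵢ(x̄ᵢ−x̄)² = 2673.446; SSW = ΣΣ(x−x̄ᵢ)² = 760.436
MSB = 2673.446/3 = 891.1487; MSW = 760.436/30 = 25.3479
F = MSB/MSW = 35.1567
df = (3, 30)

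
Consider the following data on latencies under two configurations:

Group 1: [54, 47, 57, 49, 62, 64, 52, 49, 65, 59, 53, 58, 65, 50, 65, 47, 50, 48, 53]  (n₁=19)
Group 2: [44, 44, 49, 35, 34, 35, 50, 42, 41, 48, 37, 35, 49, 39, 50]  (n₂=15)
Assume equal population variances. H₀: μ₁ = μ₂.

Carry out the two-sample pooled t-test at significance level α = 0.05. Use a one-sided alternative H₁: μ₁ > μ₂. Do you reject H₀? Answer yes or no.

x̄₁=55.105, s₁=6.565, n₁=19
x̄₂=42.133, s₂=6.069, n₂=15
s_p² = [18·6.565² + 14·6.069²]/32 = 40.3601
SE = √(s_p²·(1/19+1/15)) = 2.1943
t = (55.105−42.133)/2.1943 = 5.9117
df = 32
p-value (one-sided, H₁ greater) = 0.00000
At α=0.05: p < α → reject H₀

reject H₀: yes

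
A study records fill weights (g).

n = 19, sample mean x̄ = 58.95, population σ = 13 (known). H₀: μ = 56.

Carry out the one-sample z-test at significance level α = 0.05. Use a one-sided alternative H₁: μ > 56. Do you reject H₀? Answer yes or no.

reject H₀: no

SE = σ/√n = 13/√19 = 2.9824
z = (x̄−μ₀)/SE = (58.95−56)/2.9824 = 0.9891
p-value (one-sided, H₁ greater) = 0.16130
At α=0.05: p ≥ α → fail to reject H₀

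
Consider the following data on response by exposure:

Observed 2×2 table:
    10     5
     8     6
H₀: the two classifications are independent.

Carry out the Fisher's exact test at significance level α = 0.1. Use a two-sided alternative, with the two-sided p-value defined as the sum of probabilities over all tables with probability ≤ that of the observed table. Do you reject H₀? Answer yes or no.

Margins: r₁=15, r₂=14, c₁=18, c₂=11, n=29
p_obs = C(15,10)·C(14,8)/C(29,18); sum pmf over tables with pmf ≤ p_obs
p-value (two-sided) = 0.71038
At α=0.1: p ≥ α → fail to reject H₀

reject H₀: no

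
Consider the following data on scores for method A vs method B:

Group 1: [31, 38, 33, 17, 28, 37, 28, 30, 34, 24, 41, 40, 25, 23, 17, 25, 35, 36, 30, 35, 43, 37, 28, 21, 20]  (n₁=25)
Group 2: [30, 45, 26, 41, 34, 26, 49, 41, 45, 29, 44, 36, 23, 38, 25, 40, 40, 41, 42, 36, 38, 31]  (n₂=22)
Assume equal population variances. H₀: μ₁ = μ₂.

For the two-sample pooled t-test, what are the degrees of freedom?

df = n₁ + n₂ − 2 = 25 + 22 − 2 = 45

degrees of freedom = 45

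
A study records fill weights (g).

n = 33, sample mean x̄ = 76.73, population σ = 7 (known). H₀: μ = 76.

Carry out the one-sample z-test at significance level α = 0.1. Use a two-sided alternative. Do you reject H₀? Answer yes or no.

reject H₀: no

SE = σ/√n = 7/√33 = 1.2185
z = (x̄−μ₀)/SE = (76.73−76)/1.2185 = 0.5991
p-value (two-sided) = 0.54912
At α=0.1: p ≥ α → fail to reject H₀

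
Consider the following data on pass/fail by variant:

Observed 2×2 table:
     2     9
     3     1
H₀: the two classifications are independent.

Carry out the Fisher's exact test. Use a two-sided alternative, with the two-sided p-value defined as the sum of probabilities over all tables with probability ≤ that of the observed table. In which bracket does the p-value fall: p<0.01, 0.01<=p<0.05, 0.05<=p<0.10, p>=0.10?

p-value bracket: 0.05<=p<0.10

Margins: r₁=11, r₂=4, c₁=5, c₂=10, n=15
p_obs = C(11,2)·C(4,3)/C(15,5); sum pmf over tables with pmf ≤ p_obs
p-value (two-sided) = 0.07692
→ bracket: 0.05<=p<0.10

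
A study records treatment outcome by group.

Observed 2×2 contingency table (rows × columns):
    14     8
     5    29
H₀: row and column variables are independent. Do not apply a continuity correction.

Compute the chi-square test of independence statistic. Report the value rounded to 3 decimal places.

test statistic = 14.266

Row totals [22, 34], col totals [19, 37], n=56
χ² = (14−7.46)²/7.46 + (8−14.54)²/14.54 + (5−11.54)²/11.54 + (29−22.46)²/22.46 = 14.2657
df = 1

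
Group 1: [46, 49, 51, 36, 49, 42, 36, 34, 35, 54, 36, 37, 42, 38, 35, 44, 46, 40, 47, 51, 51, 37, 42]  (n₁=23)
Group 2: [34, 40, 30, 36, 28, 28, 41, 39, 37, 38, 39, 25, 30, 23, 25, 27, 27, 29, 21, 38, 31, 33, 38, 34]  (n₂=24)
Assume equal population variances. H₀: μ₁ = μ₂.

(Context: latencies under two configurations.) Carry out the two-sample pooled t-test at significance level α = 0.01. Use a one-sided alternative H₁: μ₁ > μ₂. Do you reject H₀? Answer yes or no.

reject H₀: yes

x̄₁=42.522, s₁=6.324, n₁=23
x̄₂=32.125, s₂=5.900, n₂=24
s_p² = [22·6.324² + 23·5.900²]/45 = 37.3414
SE = √(s_p²·(1/23+1/24)) = 1.7831
t = (42.522−32.125)/1.7831 = 5.8307
df = 45
p-value (one-sided, H₁ greater) = 0.00000
At α=0.01: p < α → reject H₀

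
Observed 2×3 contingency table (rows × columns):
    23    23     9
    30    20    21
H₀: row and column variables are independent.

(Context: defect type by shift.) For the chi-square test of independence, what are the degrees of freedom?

degrees of freedom = 2

df = (r−1)(c−1) = (2−1)·(3−1) = 2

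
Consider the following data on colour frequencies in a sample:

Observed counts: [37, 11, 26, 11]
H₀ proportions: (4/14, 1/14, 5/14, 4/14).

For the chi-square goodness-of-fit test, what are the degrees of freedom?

df = k − 1 = 4 − 1 = 3

degrees of freedom = 3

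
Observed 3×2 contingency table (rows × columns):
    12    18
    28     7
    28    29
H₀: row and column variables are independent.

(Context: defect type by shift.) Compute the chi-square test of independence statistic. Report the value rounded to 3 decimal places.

test statistic = 12.374

Row totals [30, 35, 57], col totals [68, 54], n=122
χ² = (12−16.72)²/16.72 + (18−13.28)²/13.28 + (28−19.51)²/19.51 + (7−15.49)²/15.49 + (28−31.77)²/31.77 + (29−25.23)²/25.23 = 12.3739
df = 2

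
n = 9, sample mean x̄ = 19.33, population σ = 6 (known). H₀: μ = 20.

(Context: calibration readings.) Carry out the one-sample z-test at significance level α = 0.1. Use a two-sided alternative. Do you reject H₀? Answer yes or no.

SE = σ/√n = 6/√9 = 2.0000
z = (x̄−μ₀)/SE = (19.33−20)/2.0000 = -0.3350
p-value (two-sided) = 0.73763
At α=0.1: p ≥ α → fail to reject H₀

reject H₀: no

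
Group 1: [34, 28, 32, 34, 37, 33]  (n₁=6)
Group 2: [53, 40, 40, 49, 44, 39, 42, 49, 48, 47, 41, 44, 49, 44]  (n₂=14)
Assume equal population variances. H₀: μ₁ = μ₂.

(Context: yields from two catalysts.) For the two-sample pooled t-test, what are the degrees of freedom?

degrees of freedom = 18

df = n₁ + n₂ − 2 = 6 + 14 − 2 = 18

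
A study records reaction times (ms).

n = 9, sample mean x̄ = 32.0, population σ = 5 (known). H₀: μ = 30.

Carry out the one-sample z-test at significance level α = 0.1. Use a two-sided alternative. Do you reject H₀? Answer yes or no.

SE = σ/√n = 5/√9 = 1.6667
z = (x̄−μ₀)/SE = (32.0−30)/1.6667 = 1.2000
p-value (two-sided) = 0.23014
At α=0.1: p ≥ α → fail to reject H₀

reject H₀: no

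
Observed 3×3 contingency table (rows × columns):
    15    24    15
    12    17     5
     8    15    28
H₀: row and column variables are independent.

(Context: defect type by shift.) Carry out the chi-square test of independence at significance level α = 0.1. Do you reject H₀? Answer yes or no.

reject H₀: yes

Row totals [54, 34, 51], col totals [35, 56, 48], n=139
χ² = (15−13.60)²/13.60 + (24−21.76)²/21.76 + (15−18.65)²/18.65 + (12−8.56)²/8.56 + (17−13.70)²/13.70 + (5−11.74)²/11.74 + (8−12.84)²/12.84 + (15−20.55)²/20.55 + (28−17.61)²/17.61 = 16.5882
df = 4
p-value (upper-tail) = 0.00232
At α=0.1: p < α → reject H₀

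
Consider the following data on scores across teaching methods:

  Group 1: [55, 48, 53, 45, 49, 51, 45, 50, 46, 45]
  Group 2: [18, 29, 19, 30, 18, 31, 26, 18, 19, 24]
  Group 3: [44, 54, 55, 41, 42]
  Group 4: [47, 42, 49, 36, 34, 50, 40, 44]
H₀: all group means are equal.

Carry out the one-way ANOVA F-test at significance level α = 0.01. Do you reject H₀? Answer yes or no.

reject H₀: yes

Group means [48.70, 23.20, 47.20, 42.75], grand mean 39.303
SSB = Σnᵢ(x̄ᵢ−x̄)² = 3882.970; SSW = ΣΣ(x−x̄ᵢ)² = 804.000
MSB = 3882.970/3 = 1294.3232; MSW = 804.000/29 = 27.7241
F = MSB/MSW = 46.6858
df = (3, 29)
p-value (upper-tail) = 0.00000
At α=0.01: p < α → reject H₀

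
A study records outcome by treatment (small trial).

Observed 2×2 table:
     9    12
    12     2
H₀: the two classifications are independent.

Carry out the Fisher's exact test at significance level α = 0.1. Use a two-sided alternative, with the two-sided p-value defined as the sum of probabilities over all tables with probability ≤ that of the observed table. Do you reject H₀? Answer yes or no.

Margins: r₁=21, r₂=14, c₁=21, c₂=14, n=35
p_obs = C(21,9)·C(14,12)/C(35,21); sum pmf over tables with pmf ≤ p_obs
p-value (two-sided) = 0.01561
At α=0.1: p < α → reject H₀

reject H₀: yes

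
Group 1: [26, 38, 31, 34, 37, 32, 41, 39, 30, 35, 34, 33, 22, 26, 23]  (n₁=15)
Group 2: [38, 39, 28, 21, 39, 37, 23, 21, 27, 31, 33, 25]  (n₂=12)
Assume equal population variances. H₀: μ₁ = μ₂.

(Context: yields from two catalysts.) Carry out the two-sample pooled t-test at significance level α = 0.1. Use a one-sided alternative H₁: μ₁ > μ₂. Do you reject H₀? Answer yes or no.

reject H₀: no

x̄₁=32.067, s₁=5.775, n₁=15
x̄₂=30.167, s₂=6.965, n₂=12
s_p² = [14·5.775² + 11·6.965²]/25 = 40.0240
SE = √(s_p²·(1/15+1/12)) = 2.4502
t = (32.067−30.167)/2.4502 = 0.7754
df = 25
p-value (one-sided, H₁ greater) = 0.22268
At α=0.1: p ≥ α → fail to reject H₀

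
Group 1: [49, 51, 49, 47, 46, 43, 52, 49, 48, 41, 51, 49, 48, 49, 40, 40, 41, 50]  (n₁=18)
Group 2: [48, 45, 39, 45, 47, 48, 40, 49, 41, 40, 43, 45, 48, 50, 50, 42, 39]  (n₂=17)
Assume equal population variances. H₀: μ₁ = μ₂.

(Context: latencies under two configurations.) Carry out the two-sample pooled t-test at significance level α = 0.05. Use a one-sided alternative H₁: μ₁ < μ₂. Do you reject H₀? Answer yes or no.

x̄₁=46.833, s₁=4.018, n₁=18
x̄₂=44.647, s₂=3.920, n₂=17
s_p² = [17·4.018² + 16·3.920²]/33 = 15.7692
SE = √(s_p²·(1/18+1/17)) = 1.3430
t = (46.833−44.647)/1.3430 = 1.6279
df = 33
p-value (one-sided, H₁ less) = 0.94347
At α=0.05: p ≥ α → fail to reject H₀

reject H₀: no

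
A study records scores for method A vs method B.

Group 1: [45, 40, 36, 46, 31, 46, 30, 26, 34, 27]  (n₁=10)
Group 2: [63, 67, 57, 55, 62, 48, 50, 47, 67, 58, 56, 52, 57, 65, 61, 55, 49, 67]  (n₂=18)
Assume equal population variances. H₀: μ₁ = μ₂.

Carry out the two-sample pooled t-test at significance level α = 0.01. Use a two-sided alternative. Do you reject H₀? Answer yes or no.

reject H₀: yes

x̄₁=36.100, s₁=7.767, n₁=10
x̄₂=57.556, s₂=6.706, n₂=18
s_p² = [9·7.767² + 17·6.706²]/26 = 50.2825
SE = √(s_p²·(1/10+1/18)) = 2.7967
t = (36.100−57.556)/2.7967 = -7.6716
df = 26
p-value (two-sided) = 0.00000
At α=0.01: p < α → reject H₀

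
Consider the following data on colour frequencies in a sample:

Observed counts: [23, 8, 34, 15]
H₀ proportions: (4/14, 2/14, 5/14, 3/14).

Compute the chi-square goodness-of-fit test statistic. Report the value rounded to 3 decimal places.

n = 80; E_i = n·p_i = [22.86, 11.43, 28.57, 17.14]
χ² = (23−22.86)²/22.86 + (8−11.43)²/11.43 + (34−28.57)²/28.57 + (15−17.14)²/17.14 = 2.3287
df = 3

test statistic = 2.329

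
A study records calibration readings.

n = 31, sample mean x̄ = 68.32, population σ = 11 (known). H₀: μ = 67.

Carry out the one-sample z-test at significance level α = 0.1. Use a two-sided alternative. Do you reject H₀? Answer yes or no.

reject H₀: no

SE = σ/√n = 11/√31 = 1.9757
z = (x̄−μ₀)/SE = (68.32−67)/1.9757 = 0.6681
p-value (two-sided) = 0.50405
At α=0.1: p ≥ α → fail to reject H₀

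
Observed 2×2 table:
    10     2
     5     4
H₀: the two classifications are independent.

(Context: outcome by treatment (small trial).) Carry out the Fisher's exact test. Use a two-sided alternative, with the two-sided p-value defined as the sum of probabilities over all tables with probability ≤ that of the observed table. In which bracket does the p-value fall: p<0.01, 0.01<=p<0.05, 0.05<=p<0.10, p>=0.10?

Margins: r₁=12, r₂=9, c₁=15, c₂=6, n=21
p_obs = C(12,10)·C(9,5)/C(21,15); sum pmf over tables with pmf ≤ p_obs
p-value (two-sided) = 0.33105
→ bracket: p>=0.10

p-value bracket: p>=0.10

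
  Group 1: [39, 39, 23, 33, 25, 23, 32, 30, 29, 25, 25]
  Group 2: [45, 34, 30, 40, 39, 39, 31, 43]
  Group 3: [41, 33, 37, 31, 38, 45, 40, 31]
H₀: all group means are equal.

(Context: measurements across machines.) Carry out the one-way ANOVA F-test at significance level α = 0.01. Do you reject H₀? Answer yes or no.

reject H₀: yes

Group means [29.36, 37.62, 37.00], grand mean 34.074
SSB = Σnᵢ(x̄ᵢ−x̄)² = 413.431; SSW = ΣΣ(x−x̄ᵢ)² = 730.420
MSB = 413.431/2 = 206.7157; MSW = 730.420/24 = 30.4342
F = MSB/MSW = 6.7922
df = (2, 24)
p-value (upper-tail) = 0.00460
At α=0.01: p < α → reject H₀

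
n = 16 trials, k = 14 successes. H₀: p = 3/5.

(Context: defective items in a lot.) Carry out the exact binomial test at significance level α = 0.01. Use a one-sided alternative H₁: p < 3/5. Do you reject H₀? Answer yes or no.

Exact binomial: n=16, k=14, p₀=3/5=0.6000
P(X≤14) from Σ C(n,i)·p₀^i·(1−p₀)^(n−i)
p-value (one-sided, H₁ less) = 0.99671
At α=0.01: p ≥ α → fail to reject H₀

reject H₀: no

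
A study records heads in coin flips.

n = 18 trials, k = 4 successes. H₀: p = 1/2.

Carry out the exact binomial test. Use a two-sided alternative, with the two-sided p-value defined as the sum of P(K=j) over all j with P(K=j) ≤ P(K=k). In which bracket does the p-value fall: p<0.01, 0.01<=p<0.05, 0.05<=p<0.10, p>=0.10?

p-value bracket: 0.01<=p<0.05

Exact binomial: n=18, k=4, p₀=1/2=0.5000
P(X=j) = C(n,j)·p₀^j·(1−p₀)^(n−j); p = Σ P(X=j) over j with P(X=j) ≤ P(X=4)
p-value (two-sided) = 0.03088
→ bracket: 0.01<=p<0.05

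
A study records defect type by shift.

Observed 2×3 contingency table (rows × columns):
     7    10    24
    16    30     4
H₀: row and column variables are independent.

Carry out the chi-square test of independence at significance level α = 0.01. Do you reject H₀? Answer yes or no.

Row totals [41, 50], col totals [23, 40, 28], n=91
χ² = (7−10.36)²/10.36 + (10−18.02)²/18.02 + (24−12.62)²/12.62 + (16−12.64)²/12.64 + (30−21.98)²/21.98 + (4−15.38)²/15.38 = 27.1832
df = 2
p-value (upper-tail) = 0.00000
At α=0.01: p < α → reject H₀

reject H₀: yes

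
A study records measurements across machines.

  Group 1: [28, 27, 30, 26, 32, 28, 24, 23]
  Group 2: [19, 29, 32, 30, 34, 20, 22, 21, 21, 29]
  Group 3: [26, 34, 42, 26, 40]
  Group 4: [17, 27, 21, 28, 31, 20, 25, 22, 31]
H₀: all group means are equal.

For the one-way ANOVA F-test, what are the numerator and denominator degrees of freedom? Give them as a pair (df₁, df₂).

k = 4 groups, N = 32 total
df = (k−1, N−k) = (4−1, 32−4) = (3, 28)

degrees of freedom = [3, 28]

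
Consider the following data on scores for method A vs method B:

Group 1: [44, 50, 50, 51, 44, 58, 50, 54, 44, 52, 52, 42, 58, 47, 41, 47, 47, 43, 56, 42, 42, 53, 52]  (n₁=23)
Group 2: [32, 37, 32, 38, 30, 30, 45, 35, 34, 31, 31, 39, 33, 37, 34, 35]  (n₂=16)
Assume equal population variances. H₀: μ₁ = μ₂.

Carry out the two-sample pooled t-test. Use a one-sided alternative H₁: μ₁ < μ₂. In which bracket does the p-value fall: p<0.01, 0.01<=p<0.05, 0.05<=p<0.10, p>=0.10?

p-value bracket: p>=0.10

x̄₁=48.652, s₁=5.297, n₁=23
x̄₂=34.562, s₂=3.966, n₂=16
s_p² = [22·5.297² + 15·3.966²]/37 = 23.0582
SE = √(s_p²·(1/23+1/16)) = 1.5632
t = (48.652−34.562)/1.5632 = 9.0132
df = 37
p-value (one-sided, H₁ less) = 1.00000
→ bracket: p>=0.10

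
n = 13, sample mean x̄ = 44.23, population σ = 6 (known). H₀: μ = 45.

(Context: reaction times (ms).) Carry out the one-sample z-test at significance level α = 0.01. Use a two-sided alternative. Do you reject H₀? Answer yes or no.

reject H₀: no

SE = σ/√n = 6/√13 = 1.6641
z = (x̄−μ₀)/SE = (44.23−45)/1.6641 = -0.4627
p-value (two-sided) = 0.64357
At α=0.01: p ≥ α → fail to reject H₀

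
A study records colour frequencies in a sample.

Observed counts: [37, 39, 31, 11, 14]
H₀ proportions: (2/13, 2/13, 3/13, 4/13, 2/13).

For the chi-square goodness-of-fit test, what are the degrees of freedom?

df = k − 1 = 5 − 1 = 4

degrees of freedom = 4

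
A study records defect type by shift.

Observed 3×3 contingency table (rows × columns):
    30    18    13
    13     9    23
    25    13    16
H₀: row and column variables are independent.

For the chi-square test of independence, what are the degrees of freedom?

degrees of freedom = 4

df = (r−1)(c−1) = (3−1)·(3−1) = 4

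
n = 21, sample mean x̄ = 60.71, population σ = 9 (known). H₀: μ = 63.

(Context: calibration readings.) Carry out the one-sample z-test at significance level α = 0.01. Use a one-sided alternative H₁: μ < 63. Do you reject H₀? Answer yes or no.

SE = σ/√n = 9/√21 = 1.9640
z = (x̄−μ₀)/SE = (60.71−63)/1.9640 = -1.1660
p-value (one-sided, H₁ less) = 0.12181
At α=0.01: p ≥ α → fail to reject H₀

reject H₀: no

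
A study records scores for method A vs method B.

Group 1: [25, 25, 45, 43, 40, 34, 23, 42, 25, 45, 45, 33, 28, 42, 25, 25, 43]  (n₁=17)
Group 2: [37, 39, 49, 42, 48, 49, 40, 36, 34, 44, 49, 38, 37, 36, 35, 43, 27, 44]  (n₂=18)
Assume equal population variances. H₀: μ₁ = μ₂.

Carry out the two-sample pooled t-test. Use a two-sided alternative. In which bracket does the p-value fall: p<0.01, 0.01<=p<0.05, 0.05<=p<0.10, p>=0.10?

p-value bracket: 0.01<=p<0.05

x̄₁=34.588, s₁=8.825, n₁=17
x̄₂=40.389, s₂=6.108, n₂=18
s_p² = [16·8.825² + 17·6.108²]/33 = 56.9817
SE = √(s_p²·(1/17+1/18)) = 2.5529
t = (34.588−40.389)/2.5529 = -2.2721
df = 33
p-value (two-sided) = 0.02972
→ bracket: 0.01<=p<0.05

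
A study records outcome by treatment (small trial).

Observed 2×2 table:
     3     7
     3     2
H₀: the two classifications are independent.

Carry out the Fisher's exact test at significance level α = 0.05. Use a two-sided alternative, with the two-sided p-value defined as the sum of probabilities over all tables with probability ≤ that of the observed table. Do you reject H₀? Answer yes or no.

Margins: r₁=10, r₂=5, c₁=6, c₂=9, n=15
p_obs = C(10,3)·C(5,3)/C(15,6); sum pmf over tables with pmf ≤ p_obs
p-value (two-sided) = 0.32867
At α=0.05: p ≥ α → fail to reject H₀

reject H₀: no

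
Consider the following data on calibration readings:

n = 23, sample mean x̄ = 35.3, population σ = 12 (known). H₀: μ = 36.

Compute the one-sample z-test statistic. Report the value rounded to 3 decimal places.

SE = σ/√n = 12/√23 = 2.5022
z = (x̄−μ₀)/SE = (35.3−36)/2.5022 = -0.2798

test statistic = -0.280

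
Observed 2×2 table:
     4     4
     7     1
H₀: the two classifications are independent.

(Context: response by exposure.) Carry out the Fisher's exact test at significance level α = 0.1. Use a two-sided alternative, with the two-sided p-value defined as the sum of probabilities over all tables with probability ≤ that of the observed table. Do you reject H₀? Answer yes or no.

Margins: r₁=8, r₂=8, c₁=11, c₂=5, n=16
p_obs = C(8,4)·C(8,7)/C(16,11); sum pmf over tables with pmf ≤ p_obs
p-value (two-sided) = 0.28205
At α=0.1: p ≥ α → fail to reject H₀

reject H₀: no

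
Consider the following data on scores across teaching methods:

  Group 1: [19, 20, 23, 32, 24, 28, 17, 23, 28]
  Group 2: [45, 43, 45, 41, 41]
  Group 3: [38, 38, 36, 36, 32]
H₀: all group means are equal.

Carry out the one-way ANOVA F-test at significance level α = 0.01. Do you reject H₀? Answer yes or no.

reject H₀: yes

Group means [23.78, 43.00, 36.00], grand mean 32.053
SSB = Σnᵢ(x̄ᵢ−x̄)² = 1293.392; SSW = ΣΣ(x−x̄ᵢ)² = 227.556
MSB = 1293.392/2 = 646.6959; MSW = 227.556/16 = 14.2222
F = MSB/MSW = 45.4708
df = (2, 16)
p-value (upper-tail) = 0.00000
At α=0.01: p < α → reject H₀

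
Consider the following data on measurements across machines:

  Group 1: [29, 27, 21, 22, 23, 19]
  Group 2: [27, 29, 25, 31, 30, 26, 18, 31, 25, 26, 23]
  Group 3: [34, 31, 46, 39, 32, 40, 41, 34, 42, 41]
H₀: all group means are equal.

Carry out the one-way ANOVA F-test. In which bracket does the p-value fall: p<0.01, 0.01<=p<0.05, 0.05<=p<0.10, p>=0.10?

Group means [23.50, 26.45, 38.00], grand mean 30.074
SSB = Σnᵢ(x̄ᵢ−x̄)² = 1031.625; SSW = ΣΣ(x−x̄ᵢ)² = 440.227
MSB = 1031.625/2 = 515.8123; MSW = 440.227/24 = 18.3428
F = MSB/MSW = 28.1207
df = (2, 24)
p-value (upper-tail) = 0.00000
→ bracket: p<0.01

p-value bracket: p<0.01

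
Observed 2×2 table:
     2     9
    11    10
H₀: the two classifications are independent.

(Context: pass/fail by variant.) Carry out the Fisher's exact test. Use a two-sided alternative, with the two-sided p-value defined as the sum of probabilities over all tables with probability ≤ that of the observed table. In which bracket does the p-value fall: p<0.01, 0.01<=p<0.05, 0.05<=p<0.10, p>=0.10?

p-value bracket: p>=0.10

Margins: r₁=11, r₂=21, c₁=13, c₂=19, n=32
p_obs = C(11,2)·C(21,11)/C(32,13); sum pmf over tables with pmf ≤ p_obs
p-value (two-sided) = 0.12795
→ bracket: p>=0.10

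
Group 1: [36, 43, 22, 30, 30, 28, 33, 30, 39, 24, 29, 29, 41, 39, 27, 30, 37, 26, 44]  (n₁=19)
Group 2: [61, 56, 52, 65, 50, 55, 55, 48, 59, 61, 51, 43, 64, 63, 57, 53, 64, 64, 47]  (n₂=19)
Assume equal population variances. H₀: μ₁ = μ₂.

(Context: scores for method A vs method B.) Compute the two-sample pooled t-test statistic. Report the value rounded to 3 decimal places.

test statistic = -11.186

x̄₁=32.474, s₁=6.484, n₁=19
x̄₂=56.211, s₂=6.596, n₂=19
s_p² = [18·6.484² + 18·6.596²]/36 = 42.7749
SE = √(s_p²·(1/19+1/19)) = 2.1219
t = (32.474−56.211)/2.1219 = -11.1864
df = 36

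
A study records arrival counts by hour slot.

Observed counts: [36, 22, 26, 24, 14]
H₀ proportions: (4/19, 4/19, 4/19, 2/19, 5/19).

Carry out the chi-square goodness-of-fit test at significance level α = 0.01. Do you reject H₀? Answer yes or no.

reject H₀: yes

n = 122; E_i = n·p_i = [25.68, 25.68, 25.68, 12.84, 32.11]
χ² = (36−25.68)²/25.68 + (22−25.68)²/25.68 + (26−25.68)²/25.68 + (24−12.84)²/12.84 + (14−32.11)²/32.11 = 24.5803
df = 4
p-value (upper-tail) = 0.00006
At α=0.01: p < α → reject H₀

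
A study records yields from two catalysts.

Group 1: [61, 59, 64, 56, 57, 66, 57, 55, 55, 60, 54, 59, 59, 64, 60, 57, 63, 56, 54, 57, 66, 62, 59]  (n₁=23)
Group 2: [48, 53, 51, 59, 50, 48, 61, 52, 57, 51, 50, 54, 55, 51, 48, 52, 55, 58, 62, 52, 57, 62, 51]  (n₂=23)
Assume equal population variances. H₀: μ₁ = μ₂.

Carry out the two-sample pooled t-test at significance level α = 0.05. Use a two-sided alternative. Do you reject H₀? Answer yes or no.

x̄₁=59.130, s₁=3.659, n₁=23
x̄₂=53.783, s₂=4.400, n₂=23
s_p² = [22·3.659² + 22·4.400²]/44 = 16.3755
SE = √(s_p²·(1/23+1/23)) = 1.1933
t = (59.130−53.783)/1.1933 = 4.4816
df = 44
p-value (two-sided) = 0.00005
At α=0.05: p < α → reject H₀

reject H₀: yes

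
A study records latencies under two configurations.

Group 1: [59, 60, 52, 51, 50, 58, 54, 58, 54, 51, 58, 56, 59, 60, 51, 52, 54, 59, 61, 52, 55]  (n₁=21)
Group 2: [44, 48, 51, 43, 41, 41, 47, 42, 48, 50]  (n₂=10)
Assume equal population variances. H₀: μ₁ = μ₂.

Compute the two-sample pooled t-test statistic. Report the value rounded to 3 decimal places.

x̄₁=55.429, s₁=3.613, n₁=21
x̄₂=45.500, s₂=3.749, n₂=10
s_p² = [20·3.613² + 9·3.749²]/29 = 13.3670
SE = √(s_p²·(1/21+1/10)) = 1.4047
t = (55.429−45.500)/1.4047 = 7.0680
df = 29

test statistic = 7.068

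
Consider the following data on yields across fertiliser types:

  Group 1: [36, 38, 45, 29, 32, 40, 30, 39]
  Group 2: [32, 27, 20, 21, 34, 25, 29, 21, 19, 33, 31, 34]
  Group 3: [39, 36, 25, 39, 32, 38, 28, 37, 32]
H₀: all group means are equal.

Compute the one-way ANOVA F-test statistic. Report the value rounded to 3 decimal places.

test statistic = 7.488

Group means [36.12, 27.17, 34.00], grand mean 31.759
SSB = Σnᵢ(x̄ᵢ−x̄)² = 450.769; SSW = ΣΣ(x−x̄ᵢ)² = 782.542
MSB = 450.769/2 = 225.3843; MSW = 782.542/26 = 30.0978
F = MSB/MSW = 7.4884
df = (2, 26)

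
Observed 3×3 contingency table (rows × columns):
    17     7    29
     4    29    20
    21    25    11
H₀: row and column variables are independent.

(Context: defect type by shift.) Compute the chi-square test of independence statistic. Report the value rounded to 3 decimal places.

test statistic = 32.909

Row totals [53, 53, 57], col totals [42, 61, 60], n=163
χ² = (17−13.66)²/13.66 + (7−19.83)²/19.83 + (29−19.51)²/19.51 + (4−13.66)²/13.66 + (29−19.83)²/19.83 + (20−19.51)²/19.51 + (21−14.69)²/14.69 + (25−21.33)²/21.33 + (11−20.98)²/20.98 = 32.9094
df = 4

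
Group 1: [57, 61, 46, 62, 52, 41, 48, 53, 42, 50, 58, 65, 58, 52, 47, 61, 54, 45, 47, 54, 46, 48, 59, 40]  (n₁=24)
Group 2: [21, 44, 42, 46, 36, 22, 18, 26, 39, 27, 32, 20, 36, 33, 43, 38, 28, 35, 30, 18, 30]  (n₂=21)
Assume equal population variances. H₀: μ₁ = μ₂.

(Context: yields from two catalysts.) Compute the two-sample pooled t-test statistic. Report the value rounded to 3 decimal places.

test statistic = 8.597

x̄₁=51.917, s₁=7.095, n₁=24
x̄₂=31.619, s₂=8.738, n₂=21
s_p² = [23·7.095² + 20·8.738²]/43 = 62.4369
SE = √(s_p²·(1/24+1/21)) = 2.3611
t = (51.917−31.619)/2.3611 = 8.5967
df = 43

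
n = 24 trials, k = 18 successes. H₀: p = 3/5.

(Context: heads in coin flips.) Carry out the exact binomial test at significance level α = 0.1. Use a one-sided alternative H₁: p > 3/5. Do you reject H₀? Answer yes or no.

reject H₀: yes

Exact binomial: n=24, k=18, p₀=3/5=0.6000
P(X≥18) from Σ C(n,i)·p₀^i·(1−p₀)^(n−i)
p-value (one-sided, H₁ greater) = 0.09596
At α=0.1: p < α → reject H₀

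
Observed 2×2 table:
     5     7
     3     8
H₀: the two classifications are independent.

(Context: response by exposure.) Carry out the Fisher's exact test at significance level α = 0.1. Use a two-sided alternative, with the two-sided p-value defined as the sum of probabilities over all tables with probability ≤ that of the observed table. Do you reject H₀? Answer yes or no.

reject H₀: no

Margins: r₁=12, r₂=11, c₁=8, c₂=15, n=23
p_obs = C(12,5)·C(11,3)/C(23,8); sum pmf over tables with pmf ≤ p_obs
p-value (two-sided) = 0.66685
At α=0.1: p ≥ α → fail to reject H₀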